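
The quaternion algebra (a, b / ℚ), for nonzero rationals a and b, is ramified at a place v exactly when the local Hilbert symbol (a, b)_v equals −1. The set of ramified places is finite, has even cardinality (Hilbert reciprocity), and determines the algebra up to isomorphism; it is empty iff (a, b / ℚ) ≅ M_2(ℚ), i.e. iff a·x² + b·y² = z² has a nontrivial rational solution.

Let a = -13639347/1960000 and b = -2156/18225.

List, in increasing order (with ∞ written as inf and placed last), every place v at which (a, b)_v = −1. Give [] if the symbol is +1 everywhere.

(a, b) ≡ (-123, -11) mod (ℚ^×)²; places V = {2, 3, 5, 7, 11, 37, 41, ∞}.
(a,b)_7: α=-2, u≡3; β=2, v≡3 (mod 7); (3|7)=-1, (3|7)=-1; sign (−1)^0·-1^2·-1^-2 = +1.
(a,b)_11: α=0, u≡9; β=1, v≡10 (mod 11); (9|11)=+1, (10|11)=-1; sign (−1)^0·+1^1·-1^0 = +1.
(a,b)_41: α=1, u≡15; β=0, v≡34 (mod 41); (15|41)=-1, (34|41)=-1; sign (−1)^0·-1^0·-1^1 = -1.
(a,b)_37: α=2, u≡10; β=0, v≡33 (mod 37); (10|37)=+1, (33|37)=+1; sign (−1)^0·+1^0·+1^2 = +1.
(a,b)_∞: sgn(-123)=−, sgn(-11)=−, so -1.
(a,b)_3: α=5, u≡1; β=-6, v≡1 (mod 3); (1|3)=+1, (1|3)=+1; sign (−1)^0·+1^-6·+1^5 = +1.
(a,b)_5: α=-4, u≡3; β=-2, v≡1 (mod 5); (3|5)=-1, (1|5)=+1; sign (−1)^0·-1^-2·+1^-4 = +1.
(a,b)_2: α=-6, β=2; u≡5, v≡5 (mod 8); ε(u)ε(v)=0·0, αω(v)=-6·1, βω(u)=2·1; sum ≡ 0  ⇒  +1.
|Ram(-123, -11)| = 2, even; anisotropic at {41, ∞}.

[41, inf]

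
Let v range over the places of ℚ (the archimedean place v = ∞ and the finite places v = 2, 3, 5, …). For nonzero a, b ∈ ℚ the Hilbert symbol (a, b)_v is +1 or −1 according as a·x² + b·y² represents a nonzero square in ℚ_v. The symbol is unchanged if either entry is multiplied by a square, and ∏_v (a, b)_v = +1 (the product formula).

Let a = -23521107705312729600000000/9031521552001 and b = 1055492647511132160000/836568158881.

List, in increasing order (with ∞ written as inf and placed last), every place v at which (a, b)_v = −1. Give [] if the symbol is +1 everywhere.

[2, 11]

Mod squares: a ≡ -18861194, b ≡ 629. Check v ∈ {∞, 2, 3, 5, 7, 11, 13, 17, 19, 23, 29, 37, 47}.
v=29: a=29^1·(≡11), b=29^2·(≡28) mod 29; (11|29)=-1, (28|29)=+1; (−1)^{1·2·14}·(-1)^2·(+1)^1 = +1.
v=11: a=11^3·(≡5), b=11^2·(≡7) mod 11; (5|11)=+1, (7|11)=-1; (−1)^{3·2·5}·(+1)^2·(-1)^3 = -1.
v=5: a=5^8·(≡4), b=5^4·(≡1) mod 5; (4|5)=+1, (1|5)=+1; (−1)^{8·4·2}·(+1)^4·(+1)^8 = +1.
v=23: a=23^-6·(≡8), b=23^-4·(≡4) mod 23; (8|23)=+1, (4|23)=+1; (−1)^{-6·-4·11}·(+1)^-4·(+1)^-6 = +1.
v=19: a=19^-2·(≡5), b=19^-2·(≡8) mod 19; (5|19)=+1, (8|19)=-1; (−1)^{-2·-2·9}·(+1)^-2·(-1)^-2 = +1.
v=17: a=17^1·(≡14), b=17^1·(≡14) mod 17; (14|17)=-1, (14|17)=-1; (−1)^{1·1·8}·(-1)^1·(-1)^1 = +1.
v=2: v_2(a)=15, v_2(b)=14; units ≡ 3, 5 (mod 8); ε·ε+αω+βω = 1·0+15·1+14·1 ≡ 1  ⇒  (a,b)_2 = -1.
v=37: a=37^1·(≡29), b=37^1·(≡5) mod 37; (29|37)=-1, (5|37)=-1; (−1)^{1·1·18}·(-1)^1·(-1)^1 = +1.
v=7: a=7^0·(≡6), b=7^-2·(≡6) mod 7; (6|7)=-1, (6|7)=-1; (−1)^{0·-2·3}·(-1)^-2·(-1)^0 = +1.
v=∞: -18861194 < 0 and 629 > 0  ⇒  (a,b)_∞ = +1.
v=13: a=13^-2·(≡12), b=13^-2·(≡8) mod 13; (12|13)=+1, (8|13)=-1; (−1)^{-2·-2·6}·(+1)^-2·(-1)^-2 = +1.
v=47: a=47^3·(≡22), b=47^2·(≡1) mod 47; (22|47)=-1, (1|47)=+1; (−1)^{3·2·23}·(-1)^2·(+1)^3 = +1.
v=3: a=3^6·(≡1), b=3^6·(≡2) mod 3; (1|3)=+1, (2|3)=-1; (−1)^{6·6·1}·(+1)^6·(-1)^6 = +1.
|Ram(-18861194, 629)| = 2, even; anisotropic at {2, 11}.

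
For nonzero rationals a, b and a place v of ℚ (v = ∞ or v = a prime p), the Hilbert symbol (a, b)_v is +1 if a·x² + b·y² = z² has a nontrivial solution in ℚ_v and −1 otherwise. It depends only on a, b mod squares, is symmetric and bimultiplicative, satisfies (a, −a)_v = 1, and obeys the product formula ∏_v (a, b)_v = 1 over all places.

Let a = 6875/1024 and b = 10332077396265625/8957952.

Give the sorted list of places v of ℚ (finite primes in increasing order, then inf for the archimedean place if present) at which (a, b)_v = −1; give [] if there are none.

(a, b) ≡ (11, 100947) mod (ℚ^×)²; places V = {2, 3, 5, 7, 11, 13, 19, 23, 31, ∞}.
(a,b)_2: α=-10, β=-12; u≡3, v≡3 (mod 8); ε(u)ε(v)=1·1, αω(v)=-10·1, βω(u)=-12·1; sum ≡ 1  ⇒  -1.
(a,b)_31: α=0, u≡24; β=2, v≡26 (mod 31); (24|31)=-1, (26|31)=-1; sign (−1)^0·-1^2·-1^0 = +1.
(a,b)_3: α=0, u≡2; β=-7, v≡1 (mod 3); (2|3)=-1, (1|3)=+1; sign (−1)^0·-1^-7·+1^0 = -1.
(a,b)_5: α=4, u≡4; β=6, v≡3 (mod 5); (4|5)=+1, (3|5)=-1; sign (−1)^0·+1^6·-1^4 = +1.
(a,b)_11: α=1, u≡9; β=3, v≡1 (mod 11); (9|11)=+1, (1|11)=+1; sign (−1)^1·+1^3·+1^1 = -1.
(a,b)_23: α=0, u≡19; β=1, v≡19 (mod 23); (19|23)=-1, (19|23)=-1; sign (−1)^0·-1^1·-1^0 = -1.
(a,b)_19: α=0, u≡11; β=1, v≡13 (mod 19); (11|19)=+1, (13|19)=-1; sign (−1)^0·+1^1·-1^0 = +1.
(a,b)_13: α=0, u≡5; β=2, v≡11 (mod 13); (5|13)=-1, (11|13)=-1; sign (−1)^0·-1^2·-1^0 = +1.
(a,b)_∞: sgn(11)=+, sgn(100947)=+, so +1.
(a,b)_7: α=0, u≡4; β=1, v≡2 (mod 7); (4|7)=+1, (2|7)=+1; sign (−1)^0·+1^1·+1^0 = +1.
|Ram(11, 100947)| = 4, even; anisotropic at {2, 3, 11, 23}.

[2, 3, 11, 23]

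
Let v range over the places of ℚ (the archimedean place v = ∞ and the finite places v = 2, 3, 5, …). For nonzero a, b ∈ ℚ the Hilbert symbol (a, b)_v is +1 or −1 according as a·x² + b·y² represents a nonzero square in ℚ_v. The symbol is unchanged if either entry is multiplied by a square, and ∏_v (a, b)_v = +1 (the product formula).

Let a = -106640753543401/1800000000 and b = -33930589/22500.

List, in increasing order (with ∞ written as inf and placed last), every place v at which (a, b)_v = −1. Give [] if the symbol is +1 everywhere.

[7, inf]

(a, b) ≡ (-2, -1309) mod (ℚ^×)²; places V = {2, 3, 5, 7, 11, 17, 23, ∞}.
(a,b)_17: α=2, u≡13; β=1, v≡4 (mod 17); (13|17)=+1, (4|17)=+1; sign (−1)^0·+1^1·+1^2 = +1.
(a,b)_2: α=-9, β=-2; u≡7, v≡3 (mod 8); ε(u)ε(v)=1·1, αω(v)=-9·1, βω(u)=-2·0; sum ≡ 0  ⇒  +1.
(a,b)_5: α=-8, u≡3; β=-4, v≡1 (mod 5); (3|5)=-1, (1|5)=+1; sign (−1)^0·-1^-4·+1^-8 = +1.
(a,b)_7: α=8, u≡5; β=3, v≡4 (mod 7); (5|7)=-1, (4|7)=+1; sign (−1)^0·-1^3·+1^8 = -1.
(a,b)_11: α=2, u≡4; β=1, v≡2 (mod 11); (4|11)=+1, (2|11)=-1; sign (−1)^0·+1^1·-1^2 = +1.
(a,b)_3: α=-2, u≡1; β=-2, v≡2 (mod 3); (1|3)=+1, (2|3)=-1; sign (−1)^0·+1^-2·-1^-2 = +1.
(a,b)_23: α=2, u≡20; β=2, v≡1 (mod 23); (20|23)=-1, (1|23)=+1; sign (−1)^0·-1^2·+1^2 = +1.
(a,b)_∞: sgn(-2)=−, sgn(-1309)=−, so -1.
|Ram(-2, -1309)| = 2, even; anisotropic at {7, ∞}.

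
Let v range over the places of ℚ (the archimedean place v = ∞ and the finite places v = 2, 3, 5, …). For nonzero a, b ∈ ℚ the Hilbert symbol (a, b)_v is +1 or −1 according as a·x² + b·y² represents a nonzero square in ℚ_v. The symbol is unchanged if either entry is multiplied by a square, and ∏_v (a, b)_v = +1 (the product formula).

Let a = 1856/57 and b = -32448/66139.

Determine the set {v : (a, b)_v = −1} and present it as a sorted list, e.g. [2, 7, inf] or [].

[3, 19]

Mod squares: a ≡ 1653, b ≡ -57. Check v ∈ {∞, 2, 3, 13, 19, 29, 59}.
v=19: a=19^-1·(≡17), b=19^-1·(≡1) mod 19; (17|19)=+1, (1|19)=+1; (−1)^{-1·-1·9}·(+1)^-1·(+1)^-1 = -1.
v=13: a=13^0·(≡2), b=13^2·(≡2) mod 13; (2|13)=-1, (2|13)=-1; (−1)^{0·2·6}·(-1)^2·(-1)^0 = +1.
v=2: v_2(a)=6, v_2(b)=6; units ≡ 5, 7 (mod 8); ε·ε+αω+βω = 0·1+6·0+6·1 ≡ 0  ⇒  (a,b)_2 = +1.
v=∞: 1653 > 0 and -57 < 0  ⇒  (a,b)_∞ = +1.
v=29: a=29^1·(≡23), b=29^0·(≡20) mod 29; (23|29)=+1, (20|29)=+1; (−1)^{1·0·14}·(+1)^0·(+1)^1 = +1.
v=59: a=59^0·(≡16), b=59^-2·(≡56) mod 59; (16|59)=+1, (56|59)=-1; (−1)^{0·-2·29}·(+1)^-2·(-1)^0 = +1.
v=3: a=3^-1·(≡2), b=3^1·(≡2) mod 3; (2|3)=-1, (2|3)=-1; (−1)^{-1·1·1}·(-1)^1·(-1)^-1 = -1.
Ram(1653, -57) = {3, 19}; no ℚ_3-point on the conic.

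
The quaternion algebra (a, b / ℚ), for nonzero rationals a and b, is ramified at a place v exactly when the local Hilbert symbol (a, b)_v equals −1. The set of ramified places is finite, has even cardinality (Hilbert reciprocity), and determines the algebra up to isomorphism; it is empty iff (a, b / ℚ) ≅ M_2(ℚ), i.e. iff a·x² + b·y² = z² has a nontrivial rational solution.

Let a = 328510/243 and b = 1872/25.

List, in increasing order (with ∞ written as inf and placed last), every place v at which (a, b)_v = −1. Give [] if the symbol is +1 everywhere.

Mod squares: a ≡ 2730, b ≡ 13. Check v ∈ {∞, 2, 3, 5, 7, 13, 19}.
v=19: a=19^2·(≡10), b=19^0·(≡8) mod 19; (10|19)=-1, (8|19)=-1; (−1)^{2·0·9}·(-1)^0·(-1)^2 = +1.
v=∞: 2730 > 0 and 13 > 0  ⇒  (a,b)_∞ = +1.
v=13: a=13^1·(≡7), b=13^1·(≡12) mod 13; (7|13)=-1, (12|13)=+1; (−1)^{1·1·6}·(-1)^1·(+1)^1 = -1.
v=2: v_2(a)=1, v_2(b)=4; units ≡ 5, 5 (mod 8); ε·ε+αω+βω = 0·0+1·1+4·1 ≡ 1  ⇒  (a,b)_2 = -1.
v=5: a=5^1·(≡4), b=5^-2·(≡2) mod 5; (4|5)=+1, (2|5)=-1; (−1)^{1·-2·2}·(+1)^-2·(-1)^1 = -1.
v=3: a=3^-5·(≡1), b=3^2·(≡1) mod 3; (1|3)=+1, (1|3)=+1; (−1)^{-5·2·1}·(+1)^2·(+1)^-5 = +1.
v=7: a=7^1·(≡6), b=7^0·(≡6) mod 7; (6|7)=-1, (6|7)=-1; (−1)^{1·0·3}·(-1)^0·(-1)^1 = -1.
Ram(2730, 13) = {2, 5, 7, 13}; no ℚ_2-point on the conic.

[2, 5, 7, 13]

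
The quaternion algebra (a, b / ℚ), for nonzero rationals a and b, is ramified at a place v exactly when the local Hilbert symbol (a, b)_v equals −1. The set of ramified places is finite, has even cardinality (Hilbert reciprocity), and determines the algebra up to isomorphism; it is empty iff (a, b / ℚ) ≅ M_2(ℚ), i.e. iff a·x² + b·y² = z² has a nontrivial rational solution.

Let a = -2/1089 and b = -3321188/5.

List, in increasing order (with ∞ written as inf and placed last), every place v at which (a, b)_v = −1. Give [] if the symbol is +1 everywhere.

Mod squares: a ≡ -2, b ≡ -85. Check v ∈ {∞, 2, 3, 5, 11, 13, 17}.
v=2: v_2(a)=1, v_2(b)=2; units ≡ 7, 3 (mod 8); ε·ε+αω+βω = 1·1+1·1+2·0 ≡ 0  ⇒  (a,b)_2 = +1.
v=11: a=11^-2·(≡1), b=11^0·(≡4) mod 11; (1|11)=+1, (4|11)=+1; (−1)^{-2·0·5}·(+1)^0·(+1)^-2 = +1.
v=13: a=13^0·(≡5), b=13^2·(≡6) mod 13; (5|13)=-1, (6|13)=-1; (−1)^{0·2·6}·(-1)^2·(-1)^0 = +1.
v=3: a=3^-2·(≡1), b=3^0·(≡2) mod 3; (1|3)=+1, (2|3)=-1; (−1)^{-2·0·1}·(+1)^0·(-1)^-2 = +1.
v=∞: -2 < 0 and -85 < 0  ⇒  (a,b)_∞ = -1.
v=5: a=5^0·(≡2), b=5^-1·(≡2) mod 5; (2|5)=-1, (2|5)=-1; (−1)^{0·-1·2}·(-1)^-1·(-1)^0 = -1.
v=17: a=17^0·(≡15), b=17^3·(≡11) mod 17; (15|17)=+1, (11|17)=-1; (−1)^{0·3·8}·(+1)^3·(-1)^0 = +1.
(-2, -85 / ℚ) ramifies at {5, ∞}: a division algebra.

[5, inf]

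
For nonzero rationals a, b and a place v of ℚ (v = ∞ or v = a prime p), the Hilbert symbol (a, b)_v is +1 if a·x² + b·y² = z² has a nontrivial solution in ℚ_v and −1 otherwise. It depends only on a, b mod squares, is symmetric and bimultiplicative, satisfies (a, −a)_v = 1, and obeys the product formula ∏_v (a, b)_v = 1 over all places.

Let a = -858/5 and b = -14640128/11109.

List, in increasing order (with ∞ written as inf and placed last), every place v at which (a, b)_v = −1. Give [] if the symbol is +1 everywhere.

[3, 5, 11, 13, 17, inf]

(a, b) ≡ (-4290, -357) mod (ℚ^×)²; places V = {2, 3, 5, 7, 11, 13, 17, 23, 29, ∞}.
(a,b)_11: α=1, u≡2; β=0, v≡8 (mod 11); (2|11)=-1, (8|11)=-1; sign (−1)^0·-1^0·-1^1 = -1.
(a,b)_13: α=1, u≡5; β=0, v≡8 (mod 13); (5|13)=-1, (8|13)=-1; sign (−1)^0·-1^0·-1^1 = -1.
(a,b)_2: α=1, β=10; u≡7, v≡3 (mod 8); ε(u)ε(v)=1·1, αω(v)=1·1, βω(u)=10·0; sum ≡ 0  ⇒  +1.
(a,b)_29: α=0, u≡14; β=2, v≡25 (mod 29); (14|29)=-1, (25|29)=+1; sign (−1)^0·-1^2·+1^0 = +1.
(a,b)_23: α=0, u≡17; β=-2, v≡15 (mod 23); (17|23)=-1, (15|23)=-1; sign (−1)^0·-1^-2·-1^0 = +1.
(a,b)_3: α=1, u≡1; β=-1, v≡1 (mod 3); (1|3)=+1, (1|3)=+1; sign (−1)^1·+1^-1·+1^1 = -1.
(a,b)_17: α=0, u≡12; β=1, v≡13 (mod 17); (12|17)=-1, (13|17)=+1; sign (−1)^0·-1^1·+1^0 = -1.
(a,b)_5: α=-1, u≡2; β=0, v≡3 (mod 5); (2|5)=-1, (3|5)=-1; sign (−1)^0·-1^0·-1^-1 = -1.
(a,b)_∞: sgn(-4290)=−, sgn(-357)=−, so -1.
(a,b)_7: α=0, u≡2; β=-1, v≡3 (mod 7); (2|7)=+1, (3|7)=-1; sign (−1)^0·+1^-1·-1^0 = +1.
Ram(-4290, -357) = {3, 5, 11, 13, 17, ∞}; no ℚ_3-point on the conic.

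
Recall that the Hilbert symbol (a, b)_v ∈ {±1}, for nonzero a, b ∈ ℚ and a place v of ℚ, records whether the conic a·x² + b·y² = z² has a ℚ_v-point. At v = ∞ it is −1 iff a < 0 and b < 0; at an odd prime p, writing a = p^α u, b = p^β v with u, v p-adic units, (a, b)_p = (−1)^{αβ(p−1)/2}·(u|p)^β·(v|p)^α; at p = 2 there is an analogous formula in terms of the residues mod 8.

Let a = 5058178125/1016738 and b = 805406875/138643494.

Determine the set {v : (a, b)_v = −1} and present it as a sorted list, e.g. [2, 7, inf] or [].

[2, 13]

(a, b) ≡ (2730, 546) mod (ℚ^×)²; places V = {2, 3, 5, 7, 11, 13, 17, 19, 23, 31, ∞}.
(a,b)_23: α=-2, u≡16; β=-2, v≡5 (mod 23); (16|23)=+1, (5|23)=-1; sign (−1)^0·+1^-2·-1^-2 = +1.
(a,b)_19: α=0, u≡12; β=-2, v≡15 (mod 19); (12|19)=-1, (15|19)=-1; sign (−1)^0·-1^-2·-1^0 = +1.
(a,b)_13: α=1, u≡5; β=1, v≡1 (mod 13); (5|13)=-1, (1|13)=+1; sign (−1)^0·-1^1·+1^1 = -1.
(a,b)_5: α=5, u≡4; β=4, v≡4 (mod 5); (4|5)=+1, (4|5)=+1; sign (−1)^0·+1^4·+1^5 = +1.
(a,b)_3: α=1, u≡1; β=-1, v≡2 (mod 3); (1|3)=+1, (2|3)=-1; sign (−1)^1·+1^-1·-1^1 = +1.
(a,b)_17: α=0, u≡6; β=2, v≡9 (mod 17); (6|17)=-1, (9|17)=+1; sign (−1)^0·-1^2·+1^0 = +1.
(a,b)_7: α=3, u≡5; β=3, v≡1 (mod 7); (5|7)=-1, (1|7)=+1; sign (−1)^1·-1^3·+1^3 = +1.
(a,b)_31: α=-2, u≡10; β=0, v≡18 (mod 31); (10|31)=+1, (18|31)=+1; sign (−1)^0·+1^0·+1^-2 = +1.
(a,b)_11: α=2, u≡7; β=-2, v≡2 (mod 11); (7|11)=-1, (2|11)=-1; sign (−1)^0·-1^-2·-1^2 = +1.
(a,b)_∞: sgn(2730)=+, sgn(546)=+, so +1.
(a,b)_2: α=-1, β=-1; u≡5, v≡1 (mod 8); ε(u)ε(v)=0·0, αω(v)=-1·0, βω(u)=-1·1; sum ≡ 1  ⇒  -1.
(2730, 546 / ℚ) ramifies at {2, 13}: a division algebra.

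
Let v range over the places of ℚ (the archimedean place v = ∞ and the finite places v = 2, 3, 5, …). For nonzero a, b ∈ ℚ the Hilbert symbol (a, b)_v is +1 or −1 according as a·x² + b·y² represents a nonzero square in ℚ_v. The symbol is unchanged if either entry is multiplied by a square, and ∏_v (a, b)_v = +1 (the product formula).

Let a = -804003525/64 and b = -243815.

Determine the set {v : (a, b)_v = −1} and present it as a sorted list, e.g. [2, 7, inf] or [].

(a, b) ≡ (-3573349, -2015) mod (ℚ^×)²; places V = {2, 3, 5, 11, 13, 17, 19, 23, 31, 37, ∞}.
(a,b)_37: α=1, u≡28; β=0, v≡15 (mod 37); (28|37)=+1, (15|37)=-1; sign (−1)^0·+1^0·-1^1 = -1.
(a,b)_19: α=1, u≡12; β=0, v≡12 (mod 19); (12|19)=-1, (12|19)=-1; sign (−1)^0·-1^0·-1^1 = -1.
(a,b)_23: α=1, u≡2; β=0, v≡8 (mod 23); (2|23)=+1, (8|23)=+1; sign (−1)^0·+1^0·+1^1 = +1.
(a,b)_13: α=1, u≡4; β=1, v≡4 (mod 13); (4|13)=+1, (4|13)=+1; sign (−1)^0·+1^1·+1^1 = +1.
(a,b)_5: α=2, u≡1; β=1, v≡2 (mod 5); (1|5)=+1, (2|5)=-1; sign (−1)^0·+1^1·-1^2 = +1.
(a,b)_3: α=2, u≡2; β=0, v≡1 (mod 3); (2|3)=-1, (1|3)=+1; sign (−1)^0·-1^0·+1^2 = +1.
(a,b)_17: α=1, u≡9; β=0, v≡16 (mod 17); (9|17)=+1, (16|17)=+1; sign (−1)^0·+1^0·+1^1 = +1.
(a,b)_11: α=0, u≡3; β=2, v≡9 (mod 11); (3|11)=+1, (9|11)=+1; sign (−1)^0·+1^2·+1^0 = +1.
(a,b)_31: α=0, u≡22; β=1, v≡9 (mod 31); (22|31)=-1, (9|31)=+1; sign (−1)^0·-1^1·+1^0 = -1.
(a,b)_∞: sgn(-3573349)=−, sgn(-2015)=−, so -1.
(a,b)_2: α=-6, β=0; u≡3, v≡1 (mod 8); ε(u)ε(v)=1·0, αω(v)=-6·0, βω(u)=0·1; sum ≡ 0  ⇒  +1.
Ram(-3573349, -2015) = {19, 31, 37, ∞}; no ℚ_19-point on the conic.

[19, 31, 37, inf]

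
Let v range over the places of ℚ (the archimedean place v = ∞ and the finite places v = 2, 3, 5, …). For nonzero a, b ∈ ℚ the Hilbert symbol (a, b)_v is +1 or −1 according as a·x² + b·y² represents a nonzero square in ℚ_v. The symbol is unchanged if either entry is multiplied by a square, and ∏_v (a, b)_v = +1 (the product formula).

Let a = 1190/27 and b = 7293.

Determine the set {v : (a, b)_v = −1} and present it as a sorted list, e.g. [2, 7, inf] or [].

[2, 5, 7, 11, 13, 17]

(a, b) ≡ (3570, 7293) mod (ℚ^×)²; places V = {2, 3, 5, 7, 11, 13, 17, ∞}.
(a,b)_7: α=1, u≡5; β=0, v≡6 (mod 7); (5|7)=-1, (6|7)=-1; sign (−1)^0·-1^0·-1^1 = -1.
(a,b)_2: α=1, β=0; u≡1, v≡5 (mod 8); ε(u)ε(v)=0·0, αω(v)=1·1, βω(u)=0·0; sum ≡ 1  ⇒  -1.
(a,b)_3: α=-3, u≡2; β=1, v≡1 (mod 3); (2|3)=-1, (1|3)=+1; sign (−1)^1·-1^1·+1^-3 = +1.
(a,b)_17: α=1, u≡7; β=1, v≡4 (mod 17); (7|17)=-1, (4|17)=+1; sign (−1)^0·-1^1·+1^1 = -1.
(a,b)_5: α=1, u≡4; β=0, v≡3 (mod 5); (4|5)=+1, (3|5)=-1; sign (−1)^0·+1^0·-1^1 = -1.
(a,b)_11: α=0, u≡7; β=1, v≡3 (mod 11); (7|11)=-1, (3|11)=+1; sign (−1)^0·-1^1·+1^0 = -1.
(a,b)_13: α=0, u≡7; β=1, v≡2 (mod 13); (7|13)=-1, (2|13)=-1; sign (−1)^0·-1^1·-1^0 = -1.
(a,b)_∞: sgn(3570)=+, sgn(7293)=+, so +1.
(3570, 7293 / ℚ) ramifies at {2, 5, 7, 11, 13, 17}: a division algebra.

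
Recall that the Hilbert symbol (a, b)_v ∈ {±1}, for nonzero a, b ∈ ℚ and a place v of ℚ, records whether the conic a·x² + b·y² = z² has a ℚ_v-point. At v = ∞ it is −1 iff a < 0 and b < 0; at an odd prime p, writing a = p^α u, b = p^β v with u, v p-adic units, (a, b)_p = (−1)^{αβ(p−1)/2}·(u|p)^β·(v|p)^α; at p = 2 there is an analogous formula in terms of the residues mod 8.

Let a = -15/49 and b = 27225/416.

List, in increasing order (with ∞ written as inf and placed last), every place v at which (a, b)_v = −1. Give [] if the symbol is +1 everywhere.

(a, b) ≡ (-15, 26) mod (ℚ^×)²; places V = {2, 3, 5, 7, 11, 13, ∞}.
(a,b)_11: α=0, u≡8; β=2, v≡3 (mod 11); (8|11)=-1, (3|11)=+1; sign (−1)^0·-1^2·+1^0 = +1.
(a,b)_2: α=0, β=-5; u≡1, v≡5 (mod 8); ε(u)ε(v)=0·0, αω(v)=0·1, βω(u)=-5·0; sum ≡ 0  ⇒  +1.
(a,b)_3: α=1, u≡1; β=2, v≡2 (mod 3); (1|3)=+1, (2|3)=-1; sign (−1)^0·+1^2·-1^1 = -1.
(a,b)_7: α=-2, u≡6; β=0, v≡3 (mod 7); (6|7)=-1, (3|7)=-1; sign (−1)^0·-1^0·-1^-2 = +1.
(a,b)_5: α=1, u≡3; β=2, v≡4 (mod 5); (3|5)=-1, (4|5)=+1; sign (−1)^0·-1^2·+1^1 = +1.
(a,b)_∞: sgn(-15)=−, sgn(26)=+, so +1.
(a,b)_13: α=0, u≡5; β=-1, v≡7 (mod 13); (5|13)=-1, (7|13)=-1; sign (−1)^0·-1^-1·-1^0 = -1.
Ram(-15, 26) = {3, 13}; no ℚ_3-point on the conic.

[3, 13]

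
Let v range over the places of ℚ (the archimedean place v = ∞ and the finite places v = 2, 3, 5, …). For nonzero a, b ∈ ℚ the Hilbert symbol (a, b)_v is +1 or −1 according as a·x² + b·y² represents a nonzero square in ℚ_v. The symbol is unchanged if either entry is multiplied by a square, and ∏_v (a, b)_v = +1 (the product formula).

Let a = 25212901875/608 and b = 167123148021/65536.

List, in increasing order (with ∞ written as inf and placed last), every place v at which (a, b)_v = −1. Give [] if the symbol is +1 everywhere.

[2, 17, 19, 23]

(a, b) ≡ (18354, 7429) mod (ℚ^×)²; places V = {2, 3, 5, 7, 17, 19, 23, 31, ∞}.
(a,b)_3: α=1, u≡1; β=4, v≡1 (mod 3); (1|3)=+1, (1|3)=+1; sign (−1)^0·+1^4·+1^1 = +1.
(a,b)_7: α=1, u≡1; β=0, v≡2 (mod 7); (1|7)=+1, (2|7)=+1; sign (−1)^0·+1^0·+1^1 = +1.
(a,b)_2: α=-5, β=-16; u≡1, v≡5 (mod 8); ε(u)ε(v)=0·0, αω(v)=-5·1, βω(u)=-16·0; sum ≡ 1  ⇒  -1.
(a,b)_19: α=-1, u≡11; β=1, v≡9 (mod 19); (11|19)=+1, (9|19)=+1; sign (−1)^1·+1^1·+1^-1 = -1.
(a,b)_5: α=4, u≡1; β=0, v≡1 (mod 5); (1|5)=+1, (1|5)=+1; sign (−1)^0·+1^0·+1^4 = +1.
(a,b)_23: α=1, u≡12; β=1, v≡13 (mod 23); (12|23)=+1, (13|23)=+1; sign (−1)^1·+1^1·+1^1 = -1.
(a,b)_17: α=4, u≡7; β=3, v≡10 (mod 17); (7|17)=-1, (10|17)=-1; sign (−1)^0·-1^3·-1^4 = -1.
(a,b)_∞: sgn(18354)=+, sgn(7429)=+, so +1.
(a,b)_31: α=0, u≡25; β=2, v≡9 (mod 31); (25|31)=+1, (9|31)=+1; sign (−1)^0·+1^2·+1^0 = +1.
|Ram(18354, 7429)| = 4, even; anisotropic at {2, 17, 19, 23}.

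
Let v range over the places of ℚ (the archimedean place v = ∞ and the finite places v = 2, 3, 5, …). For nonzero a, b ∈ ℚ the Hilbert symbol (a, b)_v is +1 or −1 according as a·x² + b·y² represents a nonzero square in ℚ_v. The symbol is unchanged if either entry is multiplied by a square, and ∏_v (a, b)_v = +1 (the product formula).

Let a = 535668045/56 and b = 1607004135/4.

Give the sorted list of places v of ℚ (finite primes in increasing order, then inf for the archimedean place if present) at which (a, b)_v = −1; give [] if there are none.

[2, 3, 5, 11]

Mod squares: a ≡ 39270, b ≡ 935. Check v ∈ {∞, 2, 3, 5, 7, 11, 17, 19, 23}.
v=7: a=7^-1·(≡3), b=7^0·(≡4) mod 7; (3|7)=-1, (4|7)=+1; (−1)^{-1·0·3}·(-1)^0·(+1)^-1 = +1.
v=3: a=3^1·(≡1), b=3^2·(≡2) mod 3; (1|3)=+1, (2|3)=-1; (−1)^{1·2·1}·(+1)^2·(-1)^1 = -1.
v=5: a=5^1·(≡4), b=5^1·(≡3) mod 5; (4|5)=+1, (3|5)=-1; (−1)^{1·1·2}·(+1)^1·(-1)^1 = -1.
v=∞: 39270 > 0 and 935 > 0  ⇒  (a,b)_∞ = +1.
v=17: a=17^1·(≡9), b=17^1·(≡4) mod 17; (9|17)=+1, (4|17)=+1; (−1)^{1·1·8}·(+1)^1·(+1)^1 = +1.
v=2: v_2(a)=-3, v_2(b)=-2; units ≡ 3, 7 (mod 8); ε·ε+αω+βω = 1·1+-3·0+-2·1 ≡ 1  ⇒  (a,b)_2 = -1.
v=11: a=11^1·(≡7), b=11^1·(≡8) mod 11; (7|11)=-1, (8|11)=-1; (−1)^{1·1·5}·(-1)^1·(-1)^1 = -1.
v=19: a=19^2·(≡17), b=19^2·(≡11) mod 19; (17|19)=+1, (11|19)=+1; (−1)^{2·2·9}·(+1)^2·(+1)^2 = +1.
v=23: a=23^2·(≡3), b=23^2·(≡11) mod 23; (3|23)=+1, (11|23)=-1; (−1)^{2·2·11}·(+1)^2·(-1)^2 = +1.
|Ram(39270, 935)| = 4, even; anisotropic at {2, 3, 5, 11}.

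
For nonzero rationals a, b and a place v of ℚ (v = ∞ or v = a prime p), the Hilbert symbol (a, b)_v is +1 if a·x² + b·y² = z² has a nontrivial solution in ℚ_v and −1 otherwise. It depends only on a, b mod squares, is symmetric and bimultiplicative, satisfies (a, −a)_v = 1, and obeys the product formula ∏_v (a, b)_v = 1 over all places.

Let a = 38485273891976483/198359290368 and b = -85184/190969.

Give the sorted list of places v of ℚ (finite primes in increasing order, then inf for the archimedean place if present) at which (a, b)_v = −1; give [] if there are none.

Mod squares: a ≡ 2124694, b ≡ -11. Check v ∈ {∞, 2, 3, 11, 13, 17, 19, 23}.
v=3: a=3^-18·(≡1), b=3^0·(≡1) mod 3; (1|3)=+1, (1|3)=+1; (−1)^{-18·0·1}·(+1)^0·(+1)^-18 = +1.
v=2: v_2(a)=-9, v_2(b)=6; units ≡ 3, 5 (mod 8); ε·ε+αω+βω = 1·0+-9·1+6·1 ≡ 1  ⇒  (a,b)_2 = -1.
v=17: a=17^1·(≡16), b=17^0·(≡11) mod 17; (16|17)=+1, (11|17)=-1; (−1)^{1·0·8}·(+1)^0·(-1)^1 = -1.
v=23: a=23^1·(≡19), b=23^-2·(≡12) mod 23; (19|23)=-1, (12|23)=+1; (−1)^{1·-2·11}·(-1)^-2·(+1)^1 = +1.
v=19: a=19^1·(≡1), b=19^-2·(≡15) mod 19; (1|19)=+1, (15|19)=-1; (−1)^{1·-2·9}·(+1)^-2·(-1)^1 = -1.
v=13: a=13^3·(≡7), b=13^0·(≡8) mod 13; (7|13)=-1, (8|13)=-1; (−1)^{3·0·6}·(-1)^0·(-1)^3 = -1.
v=11: a=11^9·(≡4), b=11^3·(≡10) mod 11; (4|11)=+1, (10|11)=-1; (−1)^{9·3·5}·(+1)^3·(-1)^9 = +1.
v=∞: 2124694 > 0 and -11 < 0  ⇒  (a,b)_∞ = +1.
(2124694, -11 / ℚ) ramifies at {2, 13, 17, 19}: a division algebra.

[2, 13, 17, 19]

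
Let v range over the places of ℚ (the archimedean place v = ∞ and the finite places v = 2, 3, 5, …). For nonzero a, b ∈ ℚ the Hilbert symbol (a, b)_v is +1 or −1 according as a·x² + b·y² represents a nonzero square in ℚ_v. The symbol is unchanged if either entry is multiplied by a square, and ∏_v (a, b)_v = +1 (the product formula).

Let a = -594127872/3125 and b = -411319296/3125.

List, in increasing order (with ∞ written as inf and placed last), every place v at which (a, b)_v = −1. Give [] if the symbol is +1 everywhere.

[5, inf]

(a, b) ≡ (-35815, -2755) mod (ℚ^×)²; places V = {2, 3, 5, 13, 19, 29, ∞}.
(a,b)_2: α=10, β=10; u≡1, v≡5 (mod 8); ε(u)ε(v)=0·0, αω(v)=10·1, βω(u)=10·0; sum ≡ 0  ⇒  +1.
(a,b)_29: α=1, u≡21; β=1, v≡19 (mod 29); (21|29)=-1, (19|29)=-1; sign (−1)^0·-1^1·-1^1 = +1.
(a,b)_5: α=-5, u≡3; β=-5, v≡4 (mod 5); (3|5)=-1, (4|5)=+1; sign (−1)^0·-1^-5·+1^-5 = -1.
(a,b)_3: α=4, u≡2; β=6, v≡2 (mod 3); (2|3)=-1, (2|3)=-1; sign (−1)^0·-1^6·-1^4 = +1.
(a,b)_13: α=1, u≡9; β=0, v≡3 (mod 13); (9|13)=+1, (3|13)=+1; sign (−1)^0·+1^0·+1^1 = +1.
(a,b)_19: α=1, u≡3; β=1, v≡5 (mod 19); (3|19)=-1, (5|19)=+1; sign (−1)^1·-1^1·+1^1 = +1.
(a,b)_∞: sgn(-35815)=−, sgn(-2755)=−, so -1.
Ram(-35815, -2755) = {5, ∞}; no ℚ_5-point on the conic.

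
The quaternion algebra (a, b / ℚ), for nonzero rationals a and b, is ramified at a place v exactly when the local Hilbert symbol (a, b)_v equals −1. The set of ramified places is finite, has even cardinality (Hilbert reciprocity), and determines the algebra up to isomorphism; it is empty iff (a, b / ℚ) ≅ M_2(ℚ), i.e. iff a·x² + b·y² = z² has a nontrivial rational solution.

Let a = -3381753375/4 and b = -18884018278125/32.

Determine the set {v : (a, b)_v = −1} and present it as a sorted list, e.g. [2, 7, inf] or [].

(a, b) ≡ (-15, -10010) mod (ℚ^×)²; places V = {2, 3, 5, 7, 11, 13, ∞}.
(a,b)_5: α=3, u≡2; β=5, v≡3 (mod 5); (2|5)=-1, (3|5)=-1; sign (−1)^0·-1^5·-1^3 = +1.
(a,b)_13: α=2, u≡11; β=3, v≡4 (mod 13); (11|13)=-1, (4|13)=+1; sign (−1)^0·-1^3·+1^2 = -1.
(a,b)_3: α=3, u≡1; β=6, v≡1 (mod 3); (1|3)=+1, (1|3)=+1; sign (−1)^0·+1^6·+1^3 = +1.
(a,b)_11: α=2, u≡10; β=1, v≡4 (mod 11); (10|11)=-1, (4|11)=+1; sign (−1)^0·-1^1·+1^2 = -1.
(a,b)_7: α=2, u≡3; β=3, v≡3 (mod 7); (3|7)=-1, (3|7)=-1; sign (−1)^0·-1^3·-1^2 = -1.
(a,b)_∞: sgn(-15)=−, sgn(-10010)=−, so -1.
(a,b)_2: α=-2, β=-5; u≡1, v≡3 (mod 8); ε(u)ε(v)=0·1, αω(v)=-2·1, βω(u)=-5·0; sum ≡ 0  ⇒  +1.
|Ram(-15, -10010)| = 4, even; anisotropic at {7, 11, 13, ∞}.

[7, 11, 13, inf]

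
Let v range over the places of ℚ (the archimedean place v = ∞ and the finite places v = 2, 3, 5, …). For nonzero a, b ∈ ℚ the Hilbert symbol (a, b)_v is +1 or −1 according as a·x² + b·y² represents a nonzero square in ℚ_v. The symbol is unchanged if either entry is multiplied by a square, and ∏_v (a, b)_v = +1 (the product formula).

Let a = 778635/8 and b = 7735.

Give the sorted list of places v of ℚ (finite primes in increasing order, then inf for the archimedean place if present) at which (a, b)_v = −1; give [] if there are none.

(a, b) ≡ (1430, 7735) mod (ℚ^×)²; places V = {2, 3, 5, 7, 11, 13, 17, ∞}.
(a,b)_∞: sgn(1430)=+, sgn(7735)=+, so +1.
(a,b)_11: α=3, u≡3; β=0, v≡2 (mod 11); (3|11)=+1, (2|11)=-1; sign (−1)^0·+1^0·-1^3 = -1.
(a,b)_17: α=0, u≡15; β=1, v≡13 (mod 17); (15|17)=+1, (13|17)=+1; sign (−1)^0·+1^1·+1^0 = +1.
(a,b)_5: α=1, u≡4; β=1, v≡2 (mod 5); (4|5)=+1, (2|5)=-1; sign (−1)^0·+1^1·-1^1 = -1.
(a,b)_7: α=0, u≡4; β=1, v≡6 (mod 7); (4|7)=+1, (6|7)=-1; sign (−1)^0·+1^1·-1^0 = +1.
(a,b)_13: α=1, u≡7; β=1, v≡10 (mod 13); (7|13)=-1, (10|13)=+1; sign (−1)^0·-1^1·+1^1 = -1.
(a,b)_2: α=-3, β=0; u≡3, v≡7 (mod 8); ε(u)ε(v)=1·1, αω(v)=-3·0, βω(u)=0·1; sum ≡ 1  ⇒  -1.
(a,b)_3: α=2, u≡2; β=0, v≡1 (mod 3); (2|3)=-1, (1|3)=+1; sign (−1)^0·-1^0·+1^2 = +1.
Ram(1430, 7735) = {2, 5, 11, 13}; no ℚ_2-point on the conic.

[2, 5, 11, 13]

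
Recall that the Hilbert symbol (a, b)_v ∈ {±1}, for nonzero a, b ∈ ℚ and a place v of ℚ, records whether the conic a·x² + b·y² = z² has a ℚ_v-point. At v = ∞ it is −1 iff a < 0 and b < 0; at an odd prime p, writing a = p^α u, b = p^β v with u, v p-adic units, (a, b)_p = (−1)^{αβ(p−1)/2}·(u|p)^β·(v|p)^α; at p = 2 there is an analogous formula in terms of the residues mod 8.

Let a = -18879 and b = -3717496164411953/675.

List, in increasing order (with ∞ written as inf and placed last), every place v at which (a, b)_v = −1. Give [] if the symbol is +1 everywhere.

[3, 7, 29, inf]

Mod squares: a ≡ -18879, b ≡ -394611. Check v ∈ {∞, 2, 3, 5, 7, 11, 17, 19, 23, 29, 31, 43}.
v=29: a=29^1·(≡16), b=29^2·(≡26) mod 29; (16|29)=+1, (26|29)=-1; (−1)^{1·2·14}·(+1)^2·(-1)^1 = -1.
v=11: a=11^0·(≡8), b=11^2·(≡4) mod 11; (8|11)=-1, (4|11)=+1; (−1)^{0·2·5}·(-1)^2·(+1)^0 = +1.
v=31: a=31^1·(≡11), b=31^2·(≡20) mod 31; (11|31)=-1, (20|31)=+1; (−1)^{1·2·15}·(-1)^2·(+1)^1 = +1.
v=3: a=3^1·(≡1), b=3^-3·(≡1) mod 3; (1|3)=+1, (1|3)=+1; (−1)^{1·-3·1}·(+1)^-3·(+1)^1 = -1.
v=5: a=5^0·(≡1), b=5^-2·(≡1) mod 5; (1|5)=+1, (1|5)=+1; (−1)^{0·-2·2}·(+1)^-2·(+1)^0 = +1.
v=∞: -18879 < 0 and -394611 < 0  ⇒  (a,b)_∞ = -1.
v=2: v_2(a)=0, v_2(b)=0; units ≡ 1, 5 (mod 8); ε·ε+αω+βω = 0·0+0·1+0·0 ≡ 0  ⇒  (a,b)_2 = +1.
v=19: a=19^0·(≡7), b=19^1·(≡5) mod 19; (7|19)=+1, (5|19)=+1; (−1)^{0·1·9}·(+1)^1·(+1)^0 = +1.
v=43: a=43^0·(≡41), b=43^1·(≡11) mod 43; (41|43)=+1, (11|43)=+1; (−1)^{0·1·21}·(+1)^1·(+1)^0 = +1.
v=17: a=17^0·(≡8), b=17^2·(≡6) mod 17; (8|17)=+1, (6|17)=-1; (−1)^{0·2·8}·(+1)^2·(-1)^0 = +1.
v=7: a=7^1·(≡5), b=7^1·(≡6) mod 7; (5|7)=-1, (6|7)=-1; (−1)^{1·1·3}·(-1)^1·(-1)^1 = -1.
v=23: a=23^0·(≡4), b=23^1·(≡13) mod 23; (4|23)=+1, (13|23)=+1; (−1)^{0·1·11}·(+1)^1·(+1)^0 = +1.
(-18879, -394611 / ℚ) ramifies at {3, 7, 29, ∞}: a division algebra.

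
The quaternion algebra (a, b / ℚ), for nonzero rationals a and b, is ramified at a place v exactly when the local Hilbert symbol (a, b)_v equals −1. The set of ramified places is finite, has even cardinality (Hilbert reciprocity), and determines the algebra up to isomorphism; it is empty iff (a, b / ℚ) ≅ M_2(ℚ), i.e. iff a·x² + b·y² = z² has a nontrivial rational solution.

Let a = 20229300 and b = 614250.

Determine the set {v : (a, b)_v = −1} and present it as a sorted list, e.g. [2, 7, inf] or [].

(a, b) ≡ (133, 2730) mod (ℚ^×)²; places V = {2, 3, 5, 7, 13, 19, ∞}.
(a,b)_19: α=1, u≡16; β=0, v≡18 (mod 19); (16|19)=+1, (18|19)=-1; sign (−1)^0·+1^0·-1^1 = -1.
(a,b)_7: α=1, u≡6; β=1, v≡5 (mod 7); (6|7)=-1, (5|7)=-1; sign (−1)^1·-1^1·-1^1 = -1.
(a,b)_3: α=2, u≡1; β=3, v≡1 (mod 3); (1|3)=+1, (1|3)=+1; sign (−1)^0·+1^3·+1^2 = +1.
(a,b)_13: α=2, u≡9; β=1, v≡8 (mod 13); (9|13)=+1, (8|13)=-1; sign (−1)^0·+1^1·-1^2 = +1.
(a,b)_5: α=2, u≡2; β=3, v≡4 (mod 5); (2|5)=-1, (4|5)=+1; sign (−1)^0·-1^3·+1^2 = -1.
(a,b)_2: α=2, β=1; u≡5, v≡5 (mod 8); ε(u)ε(v)=0·0, αω(v)=2·1, βω(u)=1·1; sum ≡ 1  ⇒  -1.
(a,b)_∞: sgn(133)=+, sgn(2730)=+, so +1.
Ram(133, 2730) = {2, 5, 7, 19}; no ℚ_2-point on the conic.

[2, 5, 7, 19]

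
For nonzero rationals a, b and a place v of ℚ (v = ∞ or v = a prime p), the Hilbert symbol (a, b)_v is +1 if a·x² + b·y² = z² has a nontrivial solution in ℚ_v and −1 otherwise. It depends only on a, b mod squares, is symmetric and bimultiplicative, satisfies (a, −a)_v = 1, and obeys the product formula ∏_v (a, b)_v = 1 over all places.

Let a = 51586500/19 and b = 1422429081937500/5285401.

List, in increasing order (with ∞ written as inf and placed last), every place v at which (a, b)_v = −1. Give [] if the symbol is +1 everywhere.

Mod squares: a ≡ 33915, b ≡ 39. Check v ∈ {∞, 2, 3, 5, 7, 11, 13, 17, 19, 29}.
v=19: a=19^-1·(≡18), b=19^-2·(≡4) mod 19; (18|19)=-1, (4|19)=+1; (−1)^{-1·-2·9}·(-1)^-2·(+1)^-1 = +1.
v=29: a=29^0·(≡15), b=29^2·(≡21) mod 29; (15|29)=-1, (21|29)=-1; (−1)^{0·2·14}·(-1)^2·(-1)^0 = +1.
v=17: a=17^3·(≡14), b=17^2·(≡12) mod 17; (14|17)=-1, (12|17)=-1; (−1)^{3·2·8}·(-1)^2·(-1)^3 = -1.
v=3: a=3^1·(≡1), b=3^1·(≡1) mod 3; (1|3)=+1, (1|3)=+1; (−1)^{1·1·1}·(+1)^1·(+1)^1 = -1.
v=13: a=13^0·(≡5), b=13^1·(≡12) mod 13; (5|13)=-1, (12|13)=+1; (−1)^{0·1·6}·(-1)^1·(+1)^0 = -1.
v=5: a=5^3·(≡3), b=5^6·(≡4) mod 5; (3|5)=-1, (4|5)=+1; (−1)^{3·6·2}·(-1)^6·(+1)^3 = +1.
v=11: a=11^0·(≡8), b=11^-4·(≡6) mod 11; (8|11)=-1, (6|11)=-1; (−1)^{0·-4·5}·(-1)^-4·(-1)^0 = +1.
v=2: v_2(a)=2, v_2(b)=2; units ≡ 3, 7 (mod 8); ε·ε+αω+βω = 1·1+2·0+2·1 ≡ 1  ⇒  (a,b)_2 = -1.
v=7: a=7^1·(≡1), b=7^4·(≡2) mod 7; (1|7)=+1, (2|7)=+1; (−1)^{1·4·3}·(+1)^4·(+1)^1 = +1.
v=∞: 33915 > 0 and 39 > 0  ⇒  (a,b)_∞ = +1.
|Ram(33915, 39)| = 4, even; anisotropic at {2, 3, 13, 17}.

[2, 3, 13, 17]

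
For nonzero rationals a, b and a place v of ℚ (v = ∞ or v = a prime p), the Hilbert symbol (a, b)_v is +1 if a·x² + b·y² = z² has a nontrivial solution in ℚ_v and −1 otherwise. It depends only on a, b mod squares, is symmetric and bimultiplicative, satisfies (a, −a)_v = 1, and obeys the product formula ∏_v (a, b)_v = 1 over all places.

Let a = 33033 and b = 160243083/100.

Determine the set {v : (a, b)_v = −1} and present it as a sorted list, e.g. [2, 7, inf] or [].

Mod squares: a ≡ 273, b ≡ 3003. Check v ∈ {∞, 2, 3, 5, 7, 11, 13}.
v=7: a=7^1·(≡1), b=7^3·(≡4) mod 7; (1|7)=+1, (4|7)=+1; (−1)^{1·3·3}·(+1)^3·(+1)^1 = -1.
v=11: a=11^2·(≡9), b=11^3·(≡9) mod 11; (9|11)=+1, (9|11)=+1; (−1)^{2·3·5}·(+1)^3·(+1)^2 = +1.
v=5: a=5^0·(≡3), b=5^-2·(≡2) mod 5; (3|5)=-1, (2|5)=-1; (−1)^{0·-2·2}·(-1)^-2·(-1)^0 = +1.
v=3: a=3^1·(≡1), b=3^3·(≡2) mod 3; (1|3)=+1, (2|3)=-1; (−1)^{1·3·1}·(+1)^3·(-1)^1 = +1.
v=2: v_2(a)=0, v_2(b)=-2; units ≡ 1, 3 (mod 8); ε·ε+αω+βω = 0·1+0·1+-2·0 ≡ 0  ⇒  (a,b)_2 = +1.
v=13: a=13^1·(≡6), b=13^1·(≡10) mod 13; (6|13)=-1, (10|13)=+1; (−1)^{1·1·6}·(-1)^1·(+1)^1 = -1.
v=∞: 273 > 0 and 3003 > 0  ⇒  (a,b)_∞ = +1.
(273, 3003 / ℚ) ramifies at {7, 13}: a division algebra.

[7, 13]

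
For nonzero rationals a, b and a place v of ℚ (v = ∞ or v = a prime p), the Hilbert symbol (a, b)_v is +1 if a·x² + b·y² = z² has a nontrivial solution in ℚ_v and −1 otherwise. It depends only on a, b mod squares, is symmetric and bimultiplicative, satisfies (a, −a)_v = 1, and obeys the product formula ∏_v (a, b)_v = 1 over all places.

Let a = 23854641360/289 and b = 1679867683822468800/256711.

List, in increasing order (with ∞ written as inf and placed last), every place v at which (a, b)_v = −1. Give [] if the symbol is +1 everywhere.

[5, 11, 23, 29]

Mod squares: a ≡ 2818365, b ≡ 20677. Check v ∈ {∞, 2, 3, 5, 7, 11, 13, 17, 19, 23, 29, 31}.
v=2: v_2(a)=4, v_2(b)=6; units ≡ 5, 5 (mod 8); ε·ε+αω+βω = 0·0+4·1+6·1 ≡ 0  ⇒  (a,b)_2 = +1.
v=23: a=23^2·(≡19), b=23^3·(≡12) mod 23; (19|23)=-1, (12|23)=+1; (−1)^{2·3·11}·(-1)^3·(+1)^2 = -1.
v=19: a=19^1·(≡14), b=19^2·(≡9) mod 19; (14|19)=-1, (9|19)=+1; (−1)^{1·2·9}·(-1)^2·(+1)^1 = +1.
v=5: a=5^1·(≡3), b=5^2·(≡2) mod 5; (3|5)=-1, (2|5)=-1; (−1)^{1·2·2}·(-1)^2·(-1)^1 = -1.
v=29: a=29^1·(≡24), b=29^3·(≡11) mod 29; (24|29)=+1, (11|29)=-1; (−1)^{1·3·14}·(+1)^3·(-1)^1 = -1.
v=17: a=17^-2·(≡11), b=17^0·(≡14) mod 17; (11|17)=-1, (14|17)=-1; (−1)^{-2·0·8}·(-1)^0·(-1)^-2 = +1.
v=∞: 2818365 > 0 and 20677 > 0  ⇒  (a,b)_∞ = +1.
v=7: a=7^0·(≡2), b=7^-2·(≡3) mod 7; (2|7)=+1, (3|7)=-1; (−1)^{0·-2·3}·(+1)^-2·(-1)^0 = +1.
v=3: a=3^1·(≡2), b=3^4·(≡1) mod 3; (2|3)=-1, (1|3)=+1; (−1)^{1·4·1}·(-1)^4·(+1)^1 = +1.
v=11: a=11^1·(≡5), b=11^2·(≡2) mod 11; (5|11)=+1, (2|11)=-1; (−1)^{1·2·5}·(+1)^2·(-1)^1 = -1.
v=31: a=31^1·(≡24), b=31^-1·(≡9) mod 31; (24|31)=-1, (9|31)=+1; (−1)^{1·-1·15}·(-1)^-1·(+1)^1 = +1.
v=13: a=13^0·(≡10), b=13^-2·(≡8) mod 13; (10|13)=+1, (8|13)=-1; (−1)^{0·-2·6}·(+1)^-2·(-1)^0 = +1.
Ram(2818365, 20677) = {5, 11, 23, 29}; no ℚ_5-point on the conic.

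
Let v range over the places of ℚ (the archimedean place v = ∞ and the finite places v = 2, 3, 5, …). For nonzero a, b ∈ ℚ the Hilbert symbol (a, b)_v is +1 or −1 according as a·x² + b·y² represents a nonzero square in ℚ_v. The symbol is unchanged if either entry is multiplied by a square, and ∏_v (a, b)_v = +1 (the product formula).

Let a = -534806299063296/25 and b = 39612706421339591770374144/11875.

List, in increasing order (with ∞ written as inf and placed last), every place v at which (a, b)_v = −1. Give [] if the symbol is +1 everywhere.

(a, b) ≡ (-29, 90375571) mod (ℚ^×)²; places V = {2, 3, 5, 7, 11, 13, 19, 29, 31, 37, ∞}.
(a,b)_31: α=2, u≡1; β=3, v≡7 (mod 31); (1|31)=+1, (7|31)=+1; sign (−1)^0·+1^3·+1^2 = +1.
(a,b)_2: α=10, β=20; u≡3, v≡3 (mod 8); ε(u)ε(v)=1·1, αω(v)=10·1, βω(u)=20·1; sum ≡ 1  ⇒  -1.
(a,b)_19: α=0, u≡7; β=-1, v≡1 (mod 19); (7|19)=+1, (1|19)=+1; sign (−1)^0·+1^-1·+1^0 = +1.
(a,b)_37: α=2, u≡8; β=3, v≡34 (mod 37); (8|37)=-1, (34|37)=+1; sign (−1)^0·-1^3·+1^2 = -1.
(a,b)_5: α=-2, u≡4; β=-4, v≡1 (mod 5); (4|5)=+1, (1|5)=+1; sign (−1)^0·+1^-4·+1^-2 = +1.
(a,b)_13: α=2, u≡4; β=3, v≡1 (mod 13); (4|13)=+1, (1|13)=+1; sign (−1)^0·+1^3·+1^2 = +1.
(a,b)_3: α=4, u≡1; β=6, v≡1 (mod 3); (1|3)=+1, (1|3)=+1; sign (−1)^0·+1^6·+1^4 = +1.
(a,b)_7: α=0, u≡5; β=2, v≡3 (mod 7); (5|7)=-1, (3|7)=-1; sign (−1)^0·-1^2·-1^0 = +1.
(a,b)_11: α=0, u≡5; β=1, v≡7 (mod 11); (5|11)=+1, (7|11)=-1; sign (−1)^0·+1^1·-1^0 = +1.
(a,b)_29: α=1, u≡25; β=1, v≡7 (mod 29); (25|29)=+1, (7|29)=+1; sign (−1)^0·+1^1·+1^1 = +1.
(a,b)_∞: sgn(-29)=−, sgn(90375571)=+, so +1.
(-29, 90375571 / ℚ) ramifies at {2, 37}: a division algebra.

[2, 37]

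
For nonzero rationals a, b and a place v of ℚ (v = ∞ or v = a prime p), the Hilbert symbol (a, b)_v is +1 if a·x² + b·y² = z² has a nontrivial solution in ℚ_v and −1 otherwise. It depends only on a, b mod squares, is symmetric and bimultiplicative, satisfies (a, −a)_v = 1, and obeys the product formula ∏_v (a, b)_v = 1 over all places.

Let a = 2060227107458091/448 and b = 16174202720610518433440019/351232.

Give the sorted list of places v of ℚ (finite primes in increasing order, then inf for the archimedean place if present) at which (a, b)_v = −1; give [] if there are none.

[19, 29]

Mod squares: a ≡ 133, b ≡ 1315237. Check v ∈ {∞, 2, 3, 7, 11, 13, 19, 29, 31}.
v=∞: 133 > 0 and 1315237 > 0  ⇒  (a,b)_∞ = +1.
v=19: a=19^1·(≡17), b=19^1·(≡16) mod 19; (17|19)=+1, (16|19)=+1; (−1)^{1·1·9}·(+1)^1·(+1)^1 = -1.
v=7: a=7^-1·(≡5), b=7^-3·(≡1) mod 7; (5|7)=-1, (1|7)=+1; (−1)^{-1·-3·3}·(-1)^-3·(+1)^-1 = +1.
v=29: a=29^2·(≡12), b=29^3·(≡18) mod 29; (12|29)=-1, (18|29)=-1; (−1)^{2·3·14}·(-1)^3·(-1)^2 = -1.
v=2: v_2(a)=-6, v_2(b)=-10; units ≡ 5, 5 (mod 8); ε·ε+αω+βω = 0·0+-6·1+-10·1 ≡ 0  ⇒  (a,b)_2 = +1.
v=11: a=11^2·(≡4), b=11^5·(≡2) mod 11; (4|11)=+1, (2|11)=-1; (−1)^{2·5·5}·(+1)^5·(-1)^2 = +1.
v=13: a=13^2·(≡1), b=13^2·(≡3) mod 13; (1|13)=+1, (3|13)=+1; (−1)^{2·2·6}·(+1)^2·(+1)^2 = +1.
v=3: a=3^8·(≡1), b=3^16·(≡1) mod 3; (1|3)=+1, (1|3)=+1; (−1)^{8·16·1}·(+1)^16·(+1)^8 = +1.
v=31: a=31^2·(≡28), b=31^3·(≡25) mod 31; (28|31)=+1, (25|31)=+1; (−1)^{2·3·15}·(+1)^3·(+1)^2 = +1.
|Ram(133, 1315237)| = 2, even; anisotropic at {19, 29}.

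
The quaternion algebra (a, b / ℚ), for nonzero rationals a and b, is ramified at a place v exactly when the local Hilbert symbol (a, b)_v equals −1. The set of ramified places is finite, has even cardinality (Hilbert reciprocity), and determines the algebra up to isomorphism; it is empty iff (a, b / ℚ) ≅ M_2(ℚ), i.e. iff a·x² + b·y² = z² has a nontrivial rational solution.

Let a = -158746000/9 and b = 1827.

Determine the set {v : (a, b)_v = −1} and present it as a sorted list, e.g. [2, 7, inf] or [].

Mod squares: a ≡ -396865, b ≡ 203. Check v ∈ {∞, 2, 3, 5, 7, 17, 23, 29}.
v=17: a=17^1·(≡13), b=17^0·(≡8) mod 17; (13|17)=+1, (8|17)=+1; (−1)^{1·0·8}·(+1)^0·(+1)^1 = +1.
v=7: a=7^1·(≡6), b=7^1·(≡2) mod 7; (6|7)=-1, (2|7)=+1; (−1)^{1·1·3}·(-1)^1·(+1)^1 = +1.
v=2: v_2(a)=4, v_2(b)=0; units ≡ 7, 3 (mod 8); ε·ε+αω+βω = 1·1+4·1+0·0 ≡ 1  ⇒  (a,b)_2 = -1.
v=3: a=3^-2·(≡2), b=3^2·(≡2) mod 3; (2|3)=-1, (2|3)=-1; (−1)^{-2·2·1}·(-1)^2·(-1)^-2 = +1.
v=23: a=23^1·(≡18), b=23^0·(≡10) mod 23; (18|23)=+1, (10|23)=-1; (−1)^{1·0·11}·(+1)^0·(-1)^1 = -1.
v=29: a=29^1·(≡27), b=29^1·(≡5) mod 29; (27|29)=-1, (5|29)=+1; (−1)^{1·1·14}·(-1)^1·(+1)^1 = -1.
v=∞: -396865 < 0 and 203 > 0  ⇒  (a,b)_∞ = +1.
v=5: a=5^3·(≡3), b=5^0·(≡2) mod 5; (3|5)=-1, (2|5)=-1; (−1)^{3·0·2}·(-1)^0·(-1)^3 = -1.
|Ram(-396865, 203)| = 4, even; anisotropic at {2, 5, 23, 29}.

[2, 5, 23, 29]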